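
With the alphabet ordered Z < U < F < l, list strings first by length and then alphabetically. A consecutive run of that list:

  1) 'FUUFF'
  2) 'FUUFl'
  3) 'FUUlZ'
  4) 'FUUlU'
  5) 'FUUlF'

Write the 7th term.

Stepping forward 2 times from FUUlF: FUUlF → FUUll, then the target.

FUFZZ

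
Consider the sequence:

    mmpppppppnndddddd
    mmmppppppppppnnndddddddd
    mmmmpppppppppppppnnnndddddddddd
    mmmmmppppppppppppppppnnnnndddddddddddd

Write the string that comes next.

The n-th term is n m's then 3n+1 p's then n n's then 2n+2 d's, where the shown terms are n = 2, 3, 4, 5.
At n = 6 the blocks have lengths 6, 19, 6, 14.

mmmmmmpppppppppppppppppppnnnnnndddddddddddddd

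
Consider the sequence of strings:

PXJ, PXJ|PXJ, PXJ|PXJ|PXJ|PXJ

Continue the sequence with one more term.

PXJ|PXJ|PXJ|PXJ|PXJ|PXJ|PXJ|PXJ

s(k+1) = s(k)·|·s(k) — each term doubles the last with '|' between the halves.
So the next term is two copies of PXJ|PXJ|PXJ|PXJ with '|' between the halves.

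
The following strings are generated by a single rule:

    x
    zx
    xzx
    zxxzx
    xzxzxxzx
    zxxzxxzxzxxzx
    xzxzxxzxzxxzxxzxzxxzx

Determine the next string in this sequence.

This is a Fibonacci-style word recurrence s(k) = s(k−2)·s(k−1): e.g. x·zx = xzx.
So term 8 is zxxzxxzxzxxzx·xzxzxxzxzxxzxxzxzxxzx.

zxxzxxzxzxxzxxzxzxxzxzxxzxxzxzxxzx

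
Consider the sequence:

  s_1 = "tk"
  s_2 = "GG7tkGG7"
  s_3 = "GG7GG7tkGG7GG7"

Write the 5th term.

GG7GG7GG7GG7tkGG7GG7GG7GG7

Each term wraps the previous one in GG7 on the left and GG7 on the right.
From GG7GG7tkGG7GG7, 2 further steps: GG7GG7tkGG7GG7 → GG7GG7GG7tkGG7GG7GG7 → (answer).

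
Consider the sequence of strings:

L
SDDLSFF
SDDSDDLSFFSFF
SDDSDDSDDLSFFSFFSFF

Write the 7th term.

SDDSDDSDDSDDSDDSDDLSFFSFFSFFSFFSFFSFF

Every step adds SDD to the front and SFF to the end of the previous string.
From SDDSDDSDDLSFFSFFSFF, 3 further steps: SDDSDDSDDLSFFSFFSFF → SDDSDDSDDSDDLSFFSFFSFFSFF → SDDSDDSDDSDDSDDLSFFSFFSFFSFFSFF → (answer).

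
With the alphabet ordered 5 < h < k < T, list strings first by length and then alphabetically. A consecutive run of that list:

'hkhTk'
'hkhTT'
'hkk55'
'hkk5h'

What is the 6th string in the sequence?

hkk5T

Continuing the enumeration 2 steps past hkk5h: hkk5h → hkk5k → (answer).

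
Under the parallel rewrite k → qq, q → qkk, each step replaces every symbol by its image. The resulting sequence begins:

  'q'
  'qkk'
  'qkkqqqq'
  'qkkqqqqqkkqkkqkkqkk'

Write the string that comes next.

Rewriting the 19 symbols of qkkqqqqqkkqkkqkkqkk one by one yields qkk qq qq qkk qkk qkk qkk qkk qq qq qkk qq qq qkk qq qq qkk qq qq; concatenated:

qkkqqqqqkkqkkqkkqkkqkkqqqqqkkqqqqqkkqqqqqkkqqqq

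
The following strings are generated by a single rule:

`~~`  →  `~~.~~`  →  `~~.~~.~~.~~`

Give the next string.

s(k+1) = s(k)·.·s(k) — each term doubles the last with '.' between the halves.
So the next term is two copies of ~~.~~.~~.~~ with '.' between the halves.

~~.~~.~~.~~.~~.~~.~~.~~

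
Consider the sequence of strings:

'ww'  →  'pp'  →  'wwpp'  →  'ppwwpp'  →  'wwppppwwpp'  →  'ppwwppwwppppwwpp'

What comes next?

wwppppwwppppwwppwwppppwwpp

From term 3 onward, concatenate the second-to-last term with the last: ww·pp = wwpp, pp·wwpp = ppwwpp, …
Continuing: wwppppwwpp · ppwwppwwppppwwpp gives term 7.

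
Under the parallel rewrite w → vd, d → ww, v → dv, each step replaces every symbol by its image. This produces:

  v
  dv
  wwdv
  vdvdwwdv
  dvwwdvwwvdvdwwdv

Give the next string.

wwdvvdvdwwdvvdvddvwwdvwwvdvdwwdv

Applying the rule to each of the 16 symbols of dvwwdvwwvdvdwwdv gives the pieces ww dv vd vd ww dv vd vd dv ww dv ww vd vd ww dv, which concatenate to the answer.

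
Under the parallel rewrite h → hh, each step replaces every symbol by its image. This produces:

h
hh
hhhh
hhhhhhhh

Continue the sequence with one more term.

Apply φ to hhhhhhhh symbol by symbol: h→hh, h→hh, h→hh, h→hh, h→hh, h→hh, h→hh, h→hh; joined: hh hh hh hh hh hh hh hh.

hhhhhhhhhhhhhhhh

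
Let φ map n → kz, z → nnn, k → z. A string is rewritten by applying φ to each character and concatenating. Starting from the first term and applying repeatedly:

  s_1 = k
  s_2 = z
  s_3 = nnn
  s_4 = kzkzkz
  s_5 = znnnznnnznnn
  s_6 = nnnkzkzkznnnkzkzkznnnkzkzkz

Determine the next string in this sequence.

Applying the rule to each of the 27 symbols of nnnkzkzkznnnkzkzkznnnkzkzkz gives the pieces kz kz kz z nnn z nnn z nnn kz kz kz z nnn z nnn z nnn kz kz kz z nnn z nnn z nnn, which concatenate to the answer.

kzkzkzznnnznnnznnnkzkzkzznnnznnnznnnkzkzkzznnnznnnznnn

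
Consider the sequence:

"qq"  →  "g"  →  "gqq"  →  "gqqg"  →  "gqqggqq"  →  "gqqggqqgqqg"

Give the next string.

gqqggqqgqqggqqggqq

From term 3 onward, concatenate the last term with the second-to-last: g·qq = gqq, gqq·g = gqqg, …
So term 7 is gqqggqqgqqg·gqqggqq.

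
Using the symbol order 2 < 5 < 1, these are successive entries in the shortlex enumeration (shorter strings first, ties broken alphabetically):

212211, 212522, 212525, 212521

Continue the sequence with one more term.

Find the rightmost character of 212521 below 1, bump it to the next letter, and reset everything to its right to 2.

212552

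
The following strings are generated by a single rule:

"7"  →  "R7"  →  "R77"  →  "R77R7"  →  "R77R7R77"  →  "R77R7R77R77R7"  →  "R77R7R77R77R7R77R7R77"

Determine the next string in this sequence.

R77R7R77R77R7R77R7R77R77R7R77R77R7

From term 3 onward, concatenate the last term with the second-to-last: R7·7 = R77, R77·R7 = R77R7, …
Continuing: R77R7R77R77R7R77R7R77 · R77R7R77R77R7 gives term 8.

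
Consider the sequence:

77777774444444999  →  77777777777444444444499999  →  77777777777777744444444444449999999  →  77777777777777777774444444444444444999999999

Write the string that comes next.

Term n consists of 4n-1 7's, followed by 3n+1 4's, followed by 2n-1 9's, where the shown terms are n = 2, 3, 4, 5.
Setting n = 6 gives 23, 19, 11 characters in each block.

77777777777777777777777444444444444444444499999999999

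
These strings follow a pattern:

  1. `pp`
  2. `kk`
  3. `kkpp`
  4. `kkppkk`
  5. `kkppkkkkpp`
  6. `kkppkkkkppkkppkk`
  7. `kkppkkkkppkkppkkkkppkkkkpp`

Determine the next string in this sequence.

From term 3 onward, concatenate the last term with the second-to-last: kk·pp = kkpp, kkpp·kk = kkppkk, …
So term 8 is kkppkkkkppkkppkkkkppkkkkpp·kkppkkkkppkkppkk.

kkppkkkkppkkppkkkkppkkkkppkkppkkkkppkkppkk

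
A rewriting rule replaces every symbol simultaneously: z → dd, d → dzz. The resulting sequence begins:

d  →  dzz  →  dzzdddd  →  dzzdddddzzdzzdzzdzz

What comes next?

dzzdddddzzdzzdzzdzzdzzdddddzzdddddzzdddddzzdddd

Replace each of the 19 characters of dzzdddddzzdzzdzzdzz in place — dzz dd dd dzz dzz dzz dzz dzz dd dd dzz dd dd dzz dd dd dzz dd dd — and concatenate.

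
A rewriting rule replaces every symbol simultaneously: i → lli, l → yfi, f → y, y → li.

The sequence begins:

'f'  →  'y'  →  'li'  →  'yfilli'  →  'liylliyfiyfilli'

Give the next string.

Rewriting the 15 symbols of liylliyfiyfilli one by one yields yfi lli li yfi yfi lli li y lli li y lli yfi yfi lli; concatenated:

yfilliliyfiyfilliliylliliylliyfiyfilli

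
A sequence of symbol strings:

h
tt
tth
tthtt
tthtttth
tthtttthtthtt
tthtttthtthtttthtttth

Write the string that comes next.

tthtttthtthtttthtttthtthtttthtthtt

Each term (from the third on) is the previous term followed by the one before it: term 3 = tt·h = tth.
So term 8 is tthtttthtthtttthtttth·tthtttthtthtt.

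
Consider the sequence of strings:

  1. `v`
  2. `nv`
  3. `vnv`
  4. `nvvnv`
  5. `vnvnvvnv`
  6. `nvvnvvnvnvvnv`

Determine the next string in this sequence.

Each term (from the third on) is the two preceding terms concatenated in order: term 3 = v·nv = vnv.
Continuing: vnvnvvnv · nvvnvvnvnvvnv gives term 7.

vnvnvvnvnvvnvvnvnvvnv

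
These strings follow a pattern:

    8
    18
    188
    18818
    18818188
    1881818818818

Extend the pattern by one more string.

From term 3 onward, concatenate the last term with the second-to-last: 18·8 = 188, 188·18 = 18818, …
The next term joins 1881818818818 and 18818188.

188181881881818818188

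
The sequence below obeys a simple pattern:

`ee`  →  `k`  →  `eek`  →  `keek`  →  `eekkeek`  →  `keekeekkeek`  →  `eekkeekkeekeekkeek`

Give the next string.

keekeekkeekeekkeekkeekeekkeek

From term 3 onward, concatenate the second-to-last term with the last: ee·k = eek, k·eek = keek, …
So term 8 is keekeekkeek·eekkeekkeekeekkeek.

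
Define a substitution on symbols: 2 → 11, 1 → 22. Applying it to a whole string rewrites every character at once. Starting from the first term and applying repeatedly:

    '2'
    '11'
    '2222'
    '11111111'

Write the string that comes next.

2222222222222222

Rewriting each symbol of 11111111: 1→22, 1→22, 1→22, 1→22, 1→22, 1→22, 1→22, 1→22, which concatenates to 22 22 22 22 22 22 22 22.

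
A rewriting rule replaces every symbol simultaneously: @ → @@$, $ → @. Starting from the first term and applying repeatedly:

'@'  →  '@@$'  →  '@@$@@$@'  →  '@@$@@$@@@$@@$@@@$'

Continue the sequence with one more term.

@@$@@$@@@$@@$@@@$@@$@@$@@@$@@$@@@$@@$@@$@

φ(@@$@@$@@@$@@$@@@$) expands symbol-by-symbol to @@$ @@$ @ @@$ @@$ @ @@$ @@$ @@$ @ @@$ @@$ @ @@$ @@$ @@$ @; joining the 17 pieces gives the next term.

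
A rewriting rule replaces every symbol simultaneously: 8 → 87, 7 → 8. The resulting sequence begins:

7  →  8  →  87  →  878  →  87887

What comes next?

Expanding 87887: 8→87, 7→8, 8→87, 8→87, 7→8. Concatenated: 87 8 87 87 8.

87887878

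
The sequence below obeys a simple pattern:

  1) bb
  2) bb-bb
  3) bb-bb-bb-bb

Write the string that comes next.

bb-bb-bb-bb-bb-bb-bb-bb

Every step duplicates the string with '-' between the halves.
One more doubling of bb-bb-bb-bb gives the answer.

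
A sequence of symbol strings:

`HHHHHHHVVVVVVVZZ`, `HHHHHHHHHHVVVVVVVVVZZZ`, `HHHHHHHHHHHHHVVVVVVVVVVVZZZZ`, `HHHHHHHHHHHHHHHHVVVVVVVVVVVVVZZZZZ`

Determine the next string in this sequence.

HHHHHHHHHHHHHHHHHHHVVVVVVVVVVVVVVVZZZZZZ

The n-th term is 3n+1 H's then 2n+3 V's then n Z's, where the shown terms are n = 2, 3, 4, 5.
Setting n = 6 gives 19, 15, 6 characters in each block.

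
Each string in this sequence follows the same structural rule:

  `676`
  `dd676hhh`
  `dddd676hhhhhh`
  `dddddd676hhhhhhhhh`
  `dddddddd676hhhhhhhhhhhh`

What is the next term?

Every step adds dd to the front and hhh to the end of the previous string.
Applying this once more to dddddddd676hhhhhhhhhhhh:

dddddddddd676hhhhhhhhhhhhhhh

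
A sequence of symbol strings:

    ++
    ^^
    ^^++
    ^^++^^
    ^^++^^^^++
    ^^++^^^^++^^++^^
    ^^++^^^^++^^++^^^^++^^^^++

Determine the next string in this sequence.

^^++^^^^++^^++^^^^++^^^^++^^++^^^^++^^++^^

Each term (from the third on) is the previous term followed by the one before it: term 3 = ^^·++ = ^^++.
Continuing: ^^++^^^^++^^++^^^^++^^^^++ · ^^++^^^^++^^++^^ gives term 8.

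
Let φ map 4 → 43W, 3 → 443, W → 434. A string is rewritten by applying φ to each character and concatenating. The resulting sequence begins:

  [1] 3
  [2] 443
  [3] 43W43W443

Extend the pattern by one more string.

Expanding 43W43W443: 4→43W, 3→443, W→434, 4→43W, 3→443, W→434, 4→43W, 4→43W, 3→443. Concatenated: 43W 443 434 43W 443 434 43W 43W 443.

43W44343443W44343443W43W443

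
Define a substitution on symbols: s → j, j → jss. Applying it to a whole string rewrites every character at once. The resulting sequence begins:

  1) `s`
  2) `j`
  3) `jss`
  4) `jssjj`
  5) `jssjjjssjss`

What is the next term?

Apply φ to jssjjjssjss symbol by symbol: j→jss, s→j, s→j, j→jss, j→jss, j→jss, s→j, s→j, j→jss, s→j, s→j; joined: jss j j jss jss jss j j jss j j.

jssjjjssjssjssjjjssjj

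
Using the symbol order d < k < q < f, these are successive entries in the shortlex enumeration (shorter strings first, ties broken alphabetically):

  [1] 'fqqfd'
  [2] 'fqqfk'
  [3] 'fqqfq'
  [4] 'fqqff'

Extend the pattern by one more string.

fqfdd

Find the rightmost character of fqqff below f, bump it to the next letter, and reset everything to its right to d.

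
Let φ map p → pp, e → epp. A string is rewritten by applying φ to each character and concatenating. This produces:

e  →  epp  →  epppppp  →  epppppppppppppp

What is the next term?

epppppppppppppppppppppppppppppp

φ(epppppppppppppp) expands symbol-by-symbol to epp pp pp pp pp pp pp pp pp pp pp pp pp pp pp; joining the 15 pieces gives the next term.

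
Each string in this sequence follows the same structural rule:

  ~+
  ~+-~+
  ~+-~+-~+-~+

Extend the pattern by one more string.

Every step duplicates the string with '-' between the halves.
Doubling ~+-~+-~+-~+ with '-' between the halves:

~+-~+-~+-~+-~+-~+-~+-~+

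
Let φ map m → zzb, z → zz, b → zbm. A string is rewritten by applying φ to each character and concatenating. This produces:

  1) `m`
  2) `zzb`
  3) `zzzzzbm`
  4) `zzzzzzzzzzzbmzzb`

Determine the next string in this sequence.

φ(zzzzzzzzzzzbmzzb) expands symbol-by-symbol to zz zz zz zz zz zz zz zz zz zz zz zbm zzb zz zz zbm; joining the 16 pieces gives the next term.

zzzzzzzzzzzzzzzzzzzzzzzbmzzbzzzzzbm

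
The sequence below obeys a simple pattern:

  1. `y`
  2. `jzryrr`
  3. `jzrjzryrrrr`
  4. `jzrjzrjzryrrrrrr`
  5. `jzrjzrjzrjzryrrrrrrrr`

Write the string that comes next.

jzrjzrjzrjzrjzryrrrrrrrrrr

s(k+1) = jzr·s(k)·rr, so each term gains jzr as a prefix and rr as a suffix.
So the next term is jzr·jzrjzrjzrjzryrrrrrrrr·rr.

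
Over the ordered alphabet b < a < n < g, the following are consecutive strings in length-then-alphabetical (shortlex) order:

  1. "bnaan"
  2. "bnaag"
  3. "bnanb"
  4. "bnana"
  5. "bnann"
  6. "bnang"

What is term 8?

Stepping forward 2 times from bnang: bnang → bnagb, then the target.

bnaga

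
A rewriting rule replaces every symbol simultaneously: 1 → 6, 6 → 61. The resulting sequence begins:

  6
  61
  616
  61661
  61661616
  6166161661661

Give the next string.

616616166166161661616

Replace each of the 13 characters of 6166161661661 in place — 61 6 61 61 6 61 6 61 61 6 61 61 6 — and concatenate.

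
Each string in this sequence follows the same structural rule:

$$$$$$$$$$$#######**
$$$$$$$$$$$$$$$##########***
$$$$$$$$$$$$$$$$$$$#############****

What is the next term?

Term n consists of 4n+3 $'s, followed by 3n+1 #'s, followed by n *'s, where the shown terms are n = 2, 3, 4.
At n = 5 the blocks have lengths 23, 16, 5.

$$$$$$$$$$$$$$$$$$$$$$$################*****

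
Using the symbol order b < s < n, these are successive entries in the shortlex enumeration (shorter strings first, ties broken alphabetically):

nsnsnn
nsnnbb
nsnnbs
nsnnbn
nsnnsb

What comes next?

Treat nsnnsb as a base-3 numeral over the given alphabet and add one, carrying through any trailing n's.

nsnnss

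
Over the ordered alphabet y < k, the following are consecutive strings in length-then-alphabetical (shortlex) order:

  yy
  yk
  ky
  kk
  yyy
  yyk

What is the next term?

Treat yyk as a base-2 numeral over the given alphabet and add one, carrying through any trailing k's.

yky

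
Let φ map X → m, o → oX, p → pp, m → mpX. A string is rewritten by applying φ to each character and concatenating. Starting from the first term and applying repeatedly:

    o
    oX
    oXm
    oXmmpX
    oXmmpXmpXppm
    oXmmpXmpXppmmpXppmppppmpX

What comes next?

oXmmpXmpXppmmpXppmppppmpXmpXppmppppmpXppppppppmpXppm

Applying the rule to each of the 25 symbols of oXmmpXmpXppmmpXppmppppmpX gives the pieces oX m mpX mpX pp m mpX pp m pp pp mpX mpX pp m pp pp mpX pp pp pp pp mpX pp m, which concatenate to the answer.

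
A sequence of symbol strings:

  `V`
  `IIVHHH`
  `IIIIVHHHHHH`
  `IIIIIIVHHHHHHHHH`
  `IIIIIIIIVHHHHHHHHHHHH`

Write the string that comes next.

IIIIIIIIIIVHHHHHHHHHHHHHHH

s(k+1) = II·s(k)·HHH, so each term gains II as a prefix and HHH as a suffix.
One more step from IIIIIIIIVHHHHHHHHHHHH gives the answer.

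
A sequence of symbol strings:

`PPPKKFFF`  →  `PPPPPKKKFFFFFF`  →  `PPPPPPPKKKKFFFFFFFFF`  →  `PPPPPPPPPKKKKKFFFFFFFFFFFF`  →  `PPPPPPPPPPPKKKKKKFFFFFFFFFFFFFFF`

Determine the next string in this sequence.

Reading off run lengths: P runs 3, 5, 7, 9, 11; K runs 2, 3, 4, 5, 6; F runs 3, 6, 9, 12, 15 — each is linear in n (n = 1, 2, …).
For the next term, n = 6, so the run lengths are 13, 7, 18.

PPPPPPPPPPPPPKKKKKKKFFFFFFFFFFFFFFFFFF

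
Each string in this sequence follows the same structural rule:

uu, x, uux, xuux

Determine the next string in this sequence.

uuxxuux

Each term (from the third on) is the two preceding terms concatenated in order: term 3 = uu·x = uux.
So term 5 is uux·xuux.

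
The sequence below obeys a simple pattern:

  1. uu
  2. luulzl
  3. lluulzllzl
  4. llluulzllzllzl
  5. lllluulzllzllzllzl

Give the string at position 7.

Every step adds l to the front and lzl to the end of the previous string.
From lllluulzllzllzllzl, 2 further steps: lllluulzllzllzllzl → llllluulzllzllzllzllzl → (answer).

lllllluulzllzllzllzllzllzl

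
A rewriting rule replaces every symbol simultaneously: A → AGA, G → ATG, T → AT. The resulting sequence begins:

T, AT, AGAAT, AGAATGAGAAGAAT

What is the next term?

AGAATGAGAAGAATATGAGAATGAGAAGAATGAGAAGAAT

φ(AGAATGAGAAGAAT) expands symbol-by-symbol to AGA ATG AGA AGA AT ATG AGA ATG AGA AGA ATG AGA AGA AT; joining the 14 pieces gives the next term.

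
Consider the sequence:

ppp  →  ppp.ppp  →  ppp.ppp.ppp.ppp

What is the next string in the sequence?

Each string is two copies of the previous one joined by '.'.
Doubling ppp.ppp.ppp.ppp with '.' between the halves:

ppp.ppp.ppp.ppp.ppp.ppp.ppp.ppp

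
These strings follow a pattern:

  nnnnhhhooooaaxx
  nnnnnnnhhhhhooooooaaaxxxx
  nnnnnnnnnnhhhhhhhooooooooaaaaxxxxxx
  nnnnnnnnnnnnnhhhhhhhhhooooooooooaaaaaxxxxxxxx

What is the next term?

nnnnnnnnnnnnnnnnhhhhhhhhhhhooooooooooooaaaaaaxxxxxxxxxx

Reading off run lengths: n runs 4, 7, 10, 13; h runs 3, 5, 7, 9; o runs 4, 6, 8, 10; a runs 2, 3, 4, 5; x runs 2, 4, 6, 8 — each is linear in n (n = 1, 2, …).
For the next term, n = 5, so the run lengths are 16, 11, 12, 6, 10.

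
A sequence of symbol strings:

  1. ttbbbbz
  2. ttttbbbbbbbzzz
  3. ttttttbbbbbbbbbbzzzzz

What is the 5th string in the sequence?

Each string has the form t^{2n} b^{3n+1} z^{2n-1} (n = 1, 2, …).
Setting n = 5 gives 10, 16, 9 characters in each block.

ttttttttttbbbbbbbbbbbbbbbbzzzzzzzzz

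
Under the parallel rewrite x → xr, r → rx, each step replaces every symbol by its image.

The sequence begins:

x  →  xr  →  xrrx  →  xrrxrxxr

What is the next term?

Apply φ to xrrxrxxr symbol by symbol: x→xr, r→rx, r→rx, x→xr, r→rx, x→xr, x→xr, r→rx; joined: xr rx rx xr rx xr xr rx.

xrrxrxxrrxxrxrrx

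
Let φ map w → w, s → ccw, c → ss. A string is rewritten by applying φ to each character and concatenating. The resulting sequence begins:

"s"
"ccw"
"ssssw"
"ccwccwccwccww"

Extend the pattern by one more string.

Rewriting the 13 symbols of ccwccwccwccww one by one yields ss ss w ss ss w ss ss w ss ss w w; concatenated:

sssswsssswsssswssssww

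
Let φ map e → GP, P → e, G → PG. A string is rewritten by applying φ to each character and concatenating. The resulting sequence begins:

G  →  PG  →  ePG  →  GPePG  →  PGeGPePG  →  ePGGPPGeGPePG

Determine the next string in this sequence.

GPePGPGeePGGPPGeGPePG

Applying the rule to each of the 13 symbols of ePGGPPGeGPePG gives the pieces GP e PG PG e e PG GP PG e GP e PG, which concatenate to the answer.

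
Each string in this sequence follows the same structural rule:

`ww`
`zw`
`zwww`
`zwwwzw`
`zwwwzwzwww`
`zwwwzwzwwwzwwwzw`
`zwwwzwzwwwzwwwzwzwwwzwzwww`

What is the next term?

zwwwzwzwwwzwwwzwzwwwzwzwwwzwwwzwzwwwzwwwzw

From term 3 onward, concatenate the last term with the second-to-last: zw·ww = zwww, zwww·zw = zwwwzw, …
The next term joins zwwwzwzwwwzwwwzwzwwwzwzwww and zwwwzwzwwwzwwwzw.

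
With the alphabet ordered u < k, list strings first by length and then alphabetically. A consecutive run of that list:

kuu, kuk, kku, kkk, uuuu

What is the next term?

Find the rightmost character of uuuu below k, bump it to the next letter, and reset everything to its right to u.

uuuk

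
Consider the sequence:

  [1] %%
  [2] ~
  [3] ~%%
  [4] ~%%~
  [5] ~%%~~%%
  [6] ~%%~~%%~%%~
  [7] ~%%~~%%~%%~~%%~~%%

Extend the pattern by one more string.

~%%~~%%~%%~~%%~~%%~%%~~%%~%%~

Each term (from the third on) is the previous term followed by the one before it: term 3 = ~·%% = ~%%.
So term 8 is ~%%~~%%~%%~~%%~~%%·~%%~~%%~%%~.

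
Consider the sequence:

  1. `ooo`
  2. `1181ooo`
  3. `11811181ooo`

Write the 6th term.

Each term is the previous one with 1181 prepended.
From 11811181ooo, 3 further steps: 11811181ooo → 118111811181ooo → 1181118111811181ooo → (answer).

11811181118111811181ooo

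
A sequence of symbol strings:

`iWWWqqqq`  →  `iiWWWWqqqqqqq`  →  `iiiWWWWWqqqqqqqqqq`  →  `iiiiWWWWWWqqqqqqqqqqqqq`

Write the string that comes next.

Reading off run lengths: i runs 1, 2, 3, 4; W runs 3, 4, 5, 6; q runs 4, 7, 10, 13 — each is linear in n (n = 1, 2, …).
For the next term, n = 5, so the run lengths are 5, 7, 16.

iiiiiWWWWWWWqqqqqqqqqqqqqqqq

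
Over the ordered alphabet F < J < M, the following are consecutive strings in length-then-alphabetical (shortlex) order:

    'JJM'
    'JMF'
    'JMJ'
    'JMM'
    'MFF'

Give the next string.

MFJ

Find the rightmost character of MFF below M, bump it to the next letter, and reset everything to its right to F.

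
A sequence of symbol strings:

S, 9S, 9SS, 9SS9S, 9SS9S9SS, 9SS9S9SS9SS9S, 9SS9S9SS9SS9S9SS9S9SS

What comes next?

From term 3 onward, concatenate the last term with the second-to-last: 9S·S = 9SS, 9SS·9S = 9SS9S, …
The next term joins 9SS9S9SS9SS9S9SS9S9SS and 9SS9S9SS9SS9S.

9SS9S9SS9SS9S9SS9S9SS9SS9S9SS9SS9S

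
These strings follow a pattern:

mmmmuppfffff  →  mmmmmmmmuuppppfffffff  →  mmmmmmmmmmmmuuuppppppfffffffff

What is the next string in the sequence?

mmmmmmmmmmmmmmmmuuuuppppppppfffffffffff

Reading off run lengths: m runs 4, 8, 12; u runs 1, 2, 3; p runs 2, 4, 6; f runs 5, 7, 9 — each is linear in n (n = 1, 2, …).
At n = 4 the blocks have lengths 16, 4, 8, 11.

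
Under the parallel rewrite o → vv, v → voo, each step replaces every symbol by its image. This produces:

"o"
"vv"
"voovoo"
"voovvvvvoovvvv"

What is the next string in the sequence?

φ(voovvvvvoovvvv) expands symbol-by-symbol to voo vv vv voo voo voo voo voo vv vv voo voo voo voo; joining the 14 pieces gives the next term.

voovvvvvoovoovoovoovoovvvvvoovoovoovoo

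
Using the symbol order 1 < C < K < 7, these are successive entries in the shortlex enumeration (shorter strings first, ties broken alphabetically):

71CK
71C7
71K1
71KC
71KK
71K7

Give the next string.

7171

Find the rightmost character of 71K7 below 7, bump it to the next letter, and reset everything to its right to 1.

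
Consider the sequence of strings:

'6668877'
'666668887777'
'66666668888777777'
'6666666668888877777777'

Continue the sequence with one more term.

Term n consists of 2n+1 6's, followed by n+1 8's, followed by 2n 7's (n = 1, 2, …).
Setting n = 5 gives 11, 6, 10 characters in each block.

666666666668888887777777777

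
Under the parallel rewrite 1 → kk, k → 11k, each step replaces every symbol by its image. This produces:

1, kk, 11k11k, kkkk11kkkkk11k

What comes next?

φ(kkkk11kkkkk11k) expands symbol-by-symbol to 11k 11k 11k 11k kk kk 11k 11k 11k 11k 11k kk kk 11k; joining the 14 pieces gives the next term.

11k11k11k11kkkkk11k11k11k11k11kkkkk11k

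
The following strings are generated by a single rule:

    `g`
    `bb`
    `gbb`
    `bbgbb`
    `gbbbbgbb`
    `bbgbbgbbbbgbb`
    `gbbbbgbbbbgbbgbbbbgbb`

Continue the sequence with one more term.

From term 3 onward, concatenate the second-to-last term with the last: g·bb = gbb, bb·gbb = bbgbb, …
Continuing: bbgbbgbbbbgbb · gbbbbgbbbbgbbgbbbbgbb gives term 8.

bbgbbgbbbbgbbgbbbbgbbbbgbbgbbbbgbb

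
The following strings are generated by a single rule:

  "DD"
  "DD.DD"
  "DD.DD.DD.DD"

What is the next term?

DD.DD.DD.DD.DD.DD.DD.DD

s(k+1) = s(k)·.·s(k) — each term doubles the last with '.' between the halves.
So the next term is two copies of DD.DD.DD.DD with '.' between the halves.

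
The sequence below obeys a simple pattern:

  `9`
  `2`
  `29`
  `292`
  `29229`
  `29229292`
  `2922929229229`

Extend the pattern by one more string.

Each term (from the third on) is the previous term followed by the one before it: term 3 = 2·9 = 29.
Continuing: 2922929229229 · 29229292 gives term 8.

292292922922929229292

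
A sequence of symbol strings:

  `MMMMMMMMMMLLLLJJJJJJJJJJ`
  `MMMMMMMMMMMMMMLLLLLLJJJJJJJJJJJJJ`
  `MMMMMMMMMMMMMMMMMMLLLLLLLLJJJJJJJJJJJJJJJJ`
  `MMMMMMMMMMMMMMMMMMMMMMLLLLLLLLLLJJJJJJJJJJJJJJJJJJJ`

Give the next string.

Each string has the form M^{4n-2} L^{2n-2} J^{3n+1}, where the shown terms are n = 3, 4, 5, 6.
For the next term, n = 7, so the run lengths are 26, 12, 22.

MMMMMMMMMMMMMMMMMMMMMMMMMMLLLLLLLLLLLLJJJJJJJJJJJJJJJJJJJJJJ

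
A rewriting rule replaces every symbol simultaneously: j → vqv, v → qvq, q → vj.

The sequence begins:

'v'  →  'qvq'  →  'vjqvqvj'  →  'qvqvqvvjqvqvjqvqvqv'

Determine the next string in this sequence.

Applying the rule to each of the 19 symbols of qvqvqvvjqvqvjqvqvqv gives the pieces vj qvq vj qvq vj qvq qvq vqv vj qvq vj qvq vqv vj qvq vj qvq vj qvq, which concatenate to the answer.

vjqvqvjqvqvjqvqqvqvqvvjqvqvjqvqvqvvjqvqvjqvqvjqvq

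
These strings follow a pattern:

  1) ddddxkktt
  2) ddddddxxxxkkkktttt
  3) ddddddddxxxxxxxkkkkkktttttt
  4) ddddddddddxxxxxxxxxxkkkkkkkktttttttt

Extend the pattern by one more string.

ddddddddddddxxxxxxxxxxxxxkkkkkkkkkktttttttttt

Reading off run lengths: d runs 4, 6, 8, 10; x runs 1, 4, 7, 10; k runs 2, 4, 6, 8; t runs 2, 4, 6, 8 — each is linear in n (n = 1, 2, …).
For the next term, n = 5, so the run lengths are 12, 13, 10, 10.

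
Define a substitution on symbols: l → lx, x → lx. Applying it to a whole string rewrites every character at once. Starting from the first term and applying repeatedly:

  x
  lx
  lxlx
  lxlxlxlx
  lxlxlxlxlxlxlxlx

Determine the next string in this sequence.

Replace each of the 16 characters of lxlxlxlxlxlxlxlx in place — lx lx lx lx lx lx lx lx lx lx lx lx lx lx lx lx — and concatenate.

lxlxlxlxlxlxlxlxlxlxlxlxlxlxlxlx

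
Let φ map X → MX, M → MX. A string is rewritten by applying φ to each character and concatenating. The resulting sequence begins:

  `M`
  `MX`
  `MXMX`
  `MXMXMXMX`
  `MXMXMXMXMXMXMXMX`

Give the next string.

Rewriting the 16 symbols of MXMXMXMXMXMXMXMX one by one yields MX MX MX MX MX MX MX MX MX MX MX MX MX MX MX MX; concatenated:

MXMXMXMXMXMXMXMXMXMXMXMXMXMXMXMX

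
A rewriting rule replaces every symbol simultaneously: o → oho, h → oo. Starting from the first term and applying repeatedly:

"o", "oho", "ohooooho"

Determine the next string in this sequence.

Rewriting each symbol of ohooooho: o→oho, h→oo, o→oho, o→oho, o→oho, o→oho, h→oo, o→oho, which concatenates to oho oo oho oho oho oho oo oho.

ohoooohoohoohoohooooho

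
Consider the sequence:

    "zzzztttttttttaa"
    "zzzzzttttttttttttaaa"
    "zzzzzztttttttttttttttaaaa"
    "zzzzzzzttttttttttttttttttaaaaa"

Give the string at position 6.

zzzzzzzzzttttttttttttttttttttttttaaaaaaa

Term n consists of n+1 z's, followed by 3n t's, followed by n-1 a's, where the shown terms are n = 3, 4, 5, 6.
Setting n = 8 gives 9, 24, 7 characters in each block.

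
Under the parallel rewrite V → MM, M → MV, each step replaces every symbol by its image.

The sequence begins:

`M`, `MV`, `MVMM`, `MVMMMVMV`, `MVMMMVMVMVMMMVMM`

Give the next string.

Replace each of the 16 characters of MVMMMVMVMVMMMVMM in place — MV MM MV MV MV MM MV MM MV MM MV MV MV MM MV MV — and concatenate.

MVMMMVMVMVMMMVMMMVMMMVMVMVMMMVMV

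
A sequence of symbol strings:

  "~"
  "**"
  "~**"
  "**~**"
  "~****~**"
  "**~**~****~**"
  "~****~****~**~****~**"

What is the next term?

**~**~****~**~****~****~**~****~**

This is a Fibonacci-style word recurrence s(k) = s(k−2)·s(k−1): e.g. ~·** = ~**.
So term 8 is **~**~****~**·~****~****~**~****~**.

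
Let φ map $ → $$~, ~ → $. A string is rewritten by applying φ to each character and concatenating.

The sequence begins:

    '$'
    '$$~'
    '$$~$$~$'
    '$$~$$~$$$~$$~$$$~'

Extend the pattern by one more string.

$$~$$~$$$~$$~$$$~$$~$$~$$$~$$~$$$~$$~$$~$

Applying the rule to each of the 17 symbols of $$~$$~$$$~$$~$$$~ gives the pieces $$~ $$~ $ $$~ $$~ $ $$~ $$~ $$~ $ $$~ $$~ $ $$~ $$~ $$~ $, which concatenate to the answer.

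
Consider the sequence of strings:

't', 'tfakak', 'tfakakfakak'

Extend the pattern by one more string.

Every step adds fakak to the end: s(k+1) = s(k)·fakak.
Applying this once more to tfakakfakak:

tfakakfakakfakak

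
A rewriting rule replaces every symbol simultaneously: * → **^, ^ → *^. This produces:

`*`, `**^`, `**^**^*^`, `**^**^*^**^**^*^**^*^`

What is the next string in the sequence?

**^**^*^**^**^*^**^*^**^**^*^**^**^*^**^*^**^**^*^**^*^

Replace each of the 21 characters of **^**^*^**^**^*^**^*^ in place — **^ **^ *^ **^ **^ *^ **^ *^ **^ **^ *^ **^ **^ *^ **^ *^ **^ **^ *^ **^ *^ — and concatenate.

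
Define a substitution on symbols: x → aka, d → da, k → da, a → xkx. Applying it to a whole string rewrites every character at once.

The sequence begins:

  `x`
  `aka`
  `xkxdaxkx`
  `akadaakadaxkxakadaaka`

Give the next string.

Rewriting the 21 symbols of akadaakadaxkxakadaaka one by one yields xkx da xkx da xkx xkx da xkx da xkx aka da aka xkx da xkx da xkx xkx da xkx; concatenated:

xkxdaxkxdaxkxxkxdaxkxdaxkxakadaakaxkxdaxkxdaxkxxkxdaxkx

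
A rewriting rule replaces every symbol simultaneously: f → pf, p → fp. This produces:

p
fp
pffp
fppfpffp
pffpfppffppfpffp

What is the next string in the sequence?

Rewriting the 16 symbols of pffpfppffppfpffp one by one yields fp pf pf fp pf fp fp pf pf fp fp pf fp pf pf fp; concatenated:

fppfpffppffpfppfpffpfppffppfpffp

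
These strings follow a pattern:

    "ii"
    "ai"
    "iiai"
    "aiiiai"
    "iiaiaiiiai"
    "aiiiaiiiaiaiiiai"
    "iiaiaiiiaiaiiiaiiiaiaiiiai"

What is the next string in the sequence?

aiiiaiiiaiaiiiaiiiaiaiiiaiaiiiaiiiaiaiiiai

From term 3 onward, concatenate the second-to-last term with the last: ii·ai = iiai, ai·iiai = aiiiai, …
So term 8 is aiiiaiiiaiaiiiai·iiaiaiiiaiaiiiaiiiaiaiiiai.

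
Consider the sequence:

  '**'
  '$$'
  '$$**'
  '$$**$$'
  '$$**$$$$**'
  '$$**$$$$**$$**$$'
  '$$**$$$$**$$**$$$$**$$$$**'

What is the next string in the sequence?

Each term (from the third on) is the previous term followed by the one before it: term 3 = $$·** = $$**.
So term 8 is $$**$$$$**$$**$$$$**$$$$**·$$**$$$$**$$**$$.

$$**$$$$**$$**$$$$**$$$$**$$**$$$$**$$**$$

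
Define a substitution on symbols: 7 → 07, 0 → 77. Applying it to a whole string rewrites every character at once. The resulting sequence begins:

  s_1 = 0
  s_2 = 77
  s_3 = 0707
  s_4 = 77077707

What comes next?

0707770707077707

Apply φ to 77077707 symbol by symbol: 7→07, 7→07, 0→77, 7→07, 7→07, 7→07, 0→77, 7→07; joined: 07 07 77 07 07 07 77 07.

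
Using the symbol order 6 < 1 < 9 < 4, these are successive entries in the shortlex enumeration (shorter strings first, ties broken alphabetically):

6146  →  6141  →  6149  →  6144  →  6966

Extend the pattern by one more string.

Find the rightmost character of 6966 below 4, bump it to the next letter, and reset everything to its right to 6.

6961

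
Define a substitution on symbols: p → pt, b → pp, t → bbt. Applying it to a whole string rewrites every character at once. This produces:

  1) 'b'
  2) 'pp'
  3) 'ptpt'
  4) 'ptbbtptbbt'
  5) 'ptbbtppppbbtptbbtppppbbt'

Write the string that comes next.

Applying the rule to each of the 24 symbols of ptbbtppppbbtptbbtppppbbt gives the pieces pt bbt pp pp bbt pt pt pt pt pp pp bbt pt bbt pp pp bbt pt pt pt pt pp pp bbt, which concatenate to the answer.

ptbbtppppbbtptptptptppppbbtptbbtppppbbtptptptptppppbbt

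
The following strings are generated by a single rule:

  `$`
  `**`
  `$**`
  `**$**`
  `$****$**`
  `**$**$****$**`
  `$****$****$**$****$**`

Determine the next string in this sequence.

This is a Fibonacci-style word recurrence s(k) = s(k−2)·s(k−1): e.g. $·** = $**.
So term 8 is **$**$****$**·$****$****$**$****$**.

**$**$****$**$****$****$**$****$**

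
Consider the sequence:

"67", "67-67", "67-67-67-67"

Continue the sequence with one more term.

Every step duplicates the string with '-' between the halves.
Doubling 67-67-67-67 with '-' between the halves:

67-67-67-67-67-67-67-67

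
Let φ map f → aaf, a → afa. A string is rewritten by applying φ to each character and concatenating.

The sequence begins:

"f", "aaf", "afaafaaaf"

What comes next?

afaaafafaafaaafafaafaafaaaf

Apply φ to afaafaaaf symbol by symbol: a→afa, f→aaf, a→afa, a→afa, f→aaf, a→afa, a→afa, a→afa, f→aaf; joined: afa aaf afa afa aaf afa afa afa aaf.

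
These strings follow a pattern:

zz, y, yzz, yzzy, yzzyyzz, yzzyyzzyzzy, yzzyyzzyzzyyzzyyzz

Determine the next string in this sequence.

This is a Fibonacci-style word recurrence s(k) = s(k−1)·s(k−2): e.g. y·zz = yzz.
Continuing: yzzyyzzyzzyyzzyyzz · yzzyyzzyzzy gives term 8.

yzzyyzzyzzyyzzyyzzyzzyyzzyzzy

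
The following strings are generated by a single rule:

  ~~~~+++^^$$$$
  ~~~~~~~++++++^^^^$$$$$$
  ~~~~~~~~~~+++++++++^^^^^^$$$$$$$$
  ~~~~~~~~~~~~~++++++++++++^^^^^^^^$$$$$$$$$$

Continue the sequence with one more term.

Each string has the form ~^{3n+1} +^{3n} ^^{2n} $^{2n+2} (n = 1, 2, …).
For the next term, n = 5, so the run lengths are 16, 15, 10, 12.

~~~~~~~~~~~~~~~~+++++++++++++++^^^^^^^^^^$$$$$$$$$$$$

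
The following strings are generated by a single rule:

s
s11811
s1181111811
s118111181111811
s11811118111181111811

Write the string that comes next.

s1181111811118111181111811

Every step adds 11811 to the end: s(k+1) = s(k)·11811.
So the next term is s11811118111181111811·11811.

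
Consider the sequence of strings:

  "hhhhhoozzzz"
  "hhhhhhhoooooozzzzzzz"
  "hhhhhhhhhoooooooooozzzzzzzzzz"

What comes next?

Each string has the form h^{2n+3} o^{4n-2} z^{3n+1} (n = 1, 2, …).
At n = 4 the blocks have lengths 11, 14, 13.

hhhhhhhhhhhoooooooooooooozzzzzzzzzzzzz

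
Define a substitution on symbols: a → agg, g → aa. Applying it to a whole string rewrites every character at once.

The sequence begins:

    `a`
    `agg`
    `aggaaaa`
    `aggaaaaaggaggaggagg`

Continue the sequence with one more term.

Rewriting the 19 symbols of aggaaaaaggaggaggagg one by one yields agg aa aa agg agg agg agg agg aa aa agg aa aa agg aa aa agg aa aa; concatenated:

aggaaaaaggaggaggaggaggaaaaaggaaaaaggaaaaaggaaaa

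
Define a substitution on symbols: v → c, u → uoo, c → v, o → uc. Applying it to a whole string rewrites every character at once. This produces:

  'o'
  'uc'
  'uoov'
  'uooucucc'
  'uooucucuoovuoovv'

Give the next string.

uooucucuoovuoovuooucuccuooucuccc

Replace each of the 16 characters of uooucucuoovuoovv in place — uoo uc uc uoo v uoo v uoo uc uc c uoo uc uc c c — and concatenate.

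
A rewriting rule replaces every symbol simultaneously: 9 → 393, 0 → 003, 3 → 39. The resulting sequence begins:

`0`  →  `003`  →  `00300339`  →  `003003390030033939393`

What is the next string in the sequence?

003003390030033939393003003390030033939393393933939339

Applying the rule to each of the 21 symbols of 003003390030033939393 gives the pieces 003 003 39 003 003 39 39 393 003 003 39 003 003 39 39 393 39 393 39 393 39, which concatenate to the answer.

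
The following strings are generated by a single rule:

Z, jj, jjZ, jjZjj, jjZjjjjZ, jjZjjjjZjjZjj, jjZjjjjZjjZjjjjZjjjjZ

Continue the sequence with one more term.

jjZjjjjZjjZjjjjZjjjjZjjZjjjjZjjZjj

This is a Fibonacci-style word recurrence s(k) = s(k−1)·s(k−2): e.g. jj·Z = jjZ.
So term 8 is jjZjjjjZjjZjjjjZjjjjZ·jjZjjjjZjjZjj.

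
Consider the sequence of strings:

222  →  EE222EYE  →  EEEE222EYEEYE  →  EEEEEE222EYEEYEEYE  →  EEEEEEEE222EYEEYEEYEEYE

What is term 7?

EEEEEEEEEEEE222EYEEYEEYEEYEEYEEYE

s(k+1) = EE·s(k)·EYE, so each term gains EE as a prefix and EYE as a suffix.
From EEEEEEEE222EYEEYEEYEEYE, 2 further steps: EEEEEEEE222EYEEYEEYEEYE → EEEEEEEEEE222EYEEYEEYEEYEEYE → (answer).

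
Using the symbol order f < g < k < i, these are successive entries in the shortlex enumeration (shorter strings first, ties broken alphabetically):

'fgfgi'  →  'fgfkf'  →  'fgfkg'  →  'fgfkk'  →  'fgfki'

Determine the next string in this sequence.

The successor of fgfki increments the rightmost position that isn't already i and resets every position after it to f.

fgfif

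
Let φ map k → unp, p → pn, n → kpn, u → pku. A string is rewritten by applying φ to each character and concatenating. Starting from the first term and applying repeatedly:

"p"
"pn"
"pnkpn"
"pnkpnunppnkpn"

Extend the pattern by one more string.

Replace each of the 13 characters of pnkpnunppnkpn in place — pn kpn unp pn kpn pku kpn pn pn kpn unp pn kpn — and concatenate.

pnkpnunppnkpnpkukpnpnpnkpnunppnkpn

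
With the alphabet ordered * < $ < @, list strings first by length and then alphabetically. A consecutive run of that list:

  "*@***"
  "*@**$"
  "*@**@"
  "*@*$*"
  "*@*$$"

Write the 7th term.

Advancing 2 positions from *@*$$ through *@*$$ → *@*$@ reaches term 7.

*@*@*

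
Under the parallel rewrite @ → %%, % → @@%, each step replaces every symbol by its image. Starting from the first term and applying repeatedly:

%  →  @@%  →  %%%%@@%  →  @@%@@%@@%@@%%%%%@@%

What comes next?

Rewriting the 19 symbols of @@%@@%@@%@@%%%%%@@% one by one yields %% %% @@% %% %% @@% %% %% @@% %% %% @@% @@% @@% @@% @@% %% %% @@%; concatenated:

%%%%@@%%%%%@@%%%%%@@%%%%%@@%@@%@@%@@%@@%%%%%@@%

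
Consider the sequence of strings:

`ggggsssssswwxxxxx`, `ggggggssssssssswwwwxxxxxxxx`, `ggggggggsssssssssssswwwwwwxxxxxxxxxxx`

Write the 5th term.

ggggggggggggsssssssssssssssssswwwwwwwwwwxxxxxxxxxxxxxxxxx

Term n consists of 2n+2 g's, followed by 3n+3 s's, followed by 2n w's, followed by 3n+2 x's (n = 1, 2, …).
At n = 5 the blocks have lengths 12, 18, 10, 17.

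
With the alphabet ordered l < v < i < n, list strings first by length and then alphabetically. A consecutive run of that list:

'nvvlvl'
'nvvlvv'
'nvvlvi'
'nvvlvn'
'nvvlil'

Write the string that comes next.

Find the rightmost character of nvvlil below n, bump it to the next letter, and reset everything to its right to l.

nvvliv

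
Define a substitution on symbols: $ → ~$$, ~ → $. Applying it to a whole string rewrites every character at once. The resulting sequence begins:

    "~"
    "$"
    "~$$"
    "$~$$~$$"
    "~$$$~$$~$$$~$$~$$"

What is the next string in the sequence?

Rewriting the 17 symbols of ~$$$~$$~$$$~$$~$$ one by one yields $ ~$$ ~$$ ~$$ $ ~$$ ~$$ $ ~$$ ~$$ ~$$ $ ~$$ ~$$ $ ~$$ ~$$; concatenated:

$~$$~$$~$$$~$$~$$$~$$~$$~$$$~$$~$$$~$$~$$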